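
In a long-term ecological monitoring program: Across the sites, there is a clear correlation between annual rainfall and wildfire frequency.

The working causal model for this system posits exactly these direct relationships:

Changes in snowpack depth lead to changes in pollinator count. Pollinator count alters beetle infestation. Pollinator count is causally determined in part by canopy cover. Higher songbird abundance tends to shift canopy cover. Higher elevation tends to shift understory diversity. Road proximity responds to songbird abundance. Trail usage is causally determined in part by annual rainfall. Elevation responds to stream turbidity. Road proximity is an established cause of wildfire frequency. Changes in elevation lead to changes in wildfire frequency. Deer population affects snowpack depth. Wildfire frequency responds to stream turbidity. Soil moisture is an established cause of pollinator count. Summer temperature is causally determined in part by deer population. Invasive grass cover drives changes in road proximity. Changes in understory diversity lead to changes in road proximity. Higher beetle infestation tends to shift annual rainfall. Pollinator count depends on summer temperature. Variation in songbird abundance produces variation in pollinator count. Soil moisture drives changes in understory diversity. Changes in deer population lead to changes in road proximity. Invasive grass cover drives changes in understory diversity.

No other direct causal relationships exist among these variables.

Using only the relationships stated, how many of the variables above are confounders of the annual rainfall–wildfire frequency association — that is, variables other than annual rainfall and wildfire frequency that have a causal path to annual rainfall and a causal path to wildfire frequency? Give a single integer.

3

The common causes are: deer population (to annual rainfall via deer population → snowpack depth → pollinator count → beetle infestation → annual rainfall; to wildfire frequency via deer population → road proximity → wildfire frequency); soil moisture (to annual rainfall via soil moisture → pollinator count → beetle infestation → annual rainfall; to wildfire frequency via soil moisture → understory diversity → road proximity → wildfire frequency); songbird abundance (to annual rainfall via songbird abundance → pollinator count → beetle infestation → annual rainfall; to wildfire frequency via songbird abundance → road proximity → wildfire frequency).
Every other variable lacks a causal path to at least one of annual rainfall and wildfire frequency.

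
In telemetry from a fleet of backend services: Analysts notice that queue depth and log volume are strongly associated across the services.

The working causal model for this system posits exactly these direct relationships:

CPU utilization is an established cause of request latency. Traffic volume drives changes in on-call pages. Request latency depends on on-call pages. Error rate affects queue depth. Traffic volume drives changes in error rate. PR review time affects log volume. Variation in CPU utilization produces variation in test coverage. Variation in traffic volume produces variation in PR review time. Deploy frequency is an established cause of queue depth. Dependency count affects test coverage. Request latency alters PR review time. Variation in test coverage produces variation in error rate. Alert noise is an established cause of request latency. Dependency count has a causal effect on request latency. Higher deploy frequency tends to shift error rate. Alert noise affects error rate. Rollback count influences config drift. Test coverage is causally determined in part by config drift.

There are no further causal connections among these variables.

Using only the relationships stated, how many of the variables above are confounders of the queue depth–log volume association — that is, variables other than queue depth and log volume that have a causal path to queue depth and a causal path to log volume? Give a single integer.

The common causes are: CPU utilization (to queue depth via CPU utilization → test coverage → error rate → queue depth; to log volume via CPU utilization → request latency → PR review time → log volume); alert noise (to queue depth via alert noise → error rate → queue depth; to log volume via alert noise → request latency → PR review time → log volume); dependency count (to queue depth via dependency count → test coverage → error rate → queue depth; to log volume via dependency count → request latency → PR review time → log volume); traffic volume (to queue depth via traffic volume → error rate → queue depth; to log volume via traffic volume → PR review time → log volume).
Every other variable lacks a causal path to at least one of queue depth and log volume.

4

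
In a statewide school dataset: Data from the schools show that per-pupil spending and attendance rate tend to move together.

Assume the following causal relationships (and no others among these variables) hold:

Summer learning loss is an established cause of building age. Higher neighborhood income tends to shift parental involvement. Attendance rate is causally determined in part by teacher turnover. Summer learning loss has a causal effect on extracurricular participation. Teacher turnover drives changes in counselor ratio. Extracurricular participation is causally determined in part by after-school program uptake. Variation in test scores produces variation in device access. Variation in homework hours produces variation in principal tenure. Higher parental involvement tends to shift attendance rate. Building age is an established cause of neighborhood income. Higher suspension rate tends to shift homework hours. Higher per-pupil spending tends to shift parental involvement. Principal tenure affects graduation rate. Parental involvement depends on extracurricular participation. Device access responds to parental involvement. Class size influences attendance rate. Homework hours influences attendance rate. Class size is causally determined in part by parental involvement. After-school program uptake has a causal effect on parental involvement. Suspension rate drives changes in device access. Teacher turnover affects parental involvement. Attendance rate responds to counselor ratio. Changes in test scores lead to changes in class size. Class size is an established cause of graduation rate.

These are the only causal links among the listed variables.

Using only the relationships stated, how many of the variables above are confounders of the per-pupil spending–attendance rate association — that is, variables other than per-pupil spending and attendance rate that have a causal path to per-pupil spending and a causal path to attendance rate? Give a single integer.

0

No listed variable has a causal path to both per-pupil spending and attendance rate, so there are no common causes.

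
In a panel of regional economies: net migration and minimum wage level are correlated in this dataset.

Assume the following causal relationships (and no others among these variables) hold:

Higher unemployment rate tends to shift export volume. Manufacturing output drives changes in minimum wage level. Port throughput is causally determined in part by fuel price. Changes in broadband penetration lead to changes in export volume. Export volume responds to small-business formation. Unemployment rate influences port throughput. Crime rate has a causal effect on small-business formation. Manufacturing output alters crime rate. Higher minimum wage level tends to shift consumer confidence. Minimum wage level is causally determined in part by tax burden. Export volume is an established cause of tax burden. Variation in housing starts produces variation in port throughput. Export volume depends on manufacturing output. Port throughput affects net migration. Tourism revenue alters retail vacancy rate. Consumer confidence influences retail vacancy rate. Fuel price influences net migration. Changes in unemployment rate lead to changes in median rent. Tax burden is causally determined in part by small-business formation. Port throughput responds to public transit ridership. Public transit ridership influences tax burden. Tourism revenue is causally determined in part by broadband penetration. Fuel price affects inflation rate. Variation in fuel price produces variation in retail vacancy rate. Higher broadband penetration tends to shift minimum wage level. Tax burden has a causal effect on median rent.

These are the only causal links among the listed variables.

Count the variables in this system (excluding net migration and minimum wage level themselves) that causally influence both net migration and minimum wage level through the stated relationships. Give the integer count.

The common causes are: public transit ridership (to net migration via public transit ridership → port throughput → net migration; to minimum wage level via public transit ridership → tax burden → minimum wage level); unemployment rate (to net migration via unemployment rate → port throughput → net migration; to minimum wage level via unemployment rate → export volume → tax burden → minimum wage level).
Every other variable lacks a causal path to at least one of net migration and minimum wage level.

2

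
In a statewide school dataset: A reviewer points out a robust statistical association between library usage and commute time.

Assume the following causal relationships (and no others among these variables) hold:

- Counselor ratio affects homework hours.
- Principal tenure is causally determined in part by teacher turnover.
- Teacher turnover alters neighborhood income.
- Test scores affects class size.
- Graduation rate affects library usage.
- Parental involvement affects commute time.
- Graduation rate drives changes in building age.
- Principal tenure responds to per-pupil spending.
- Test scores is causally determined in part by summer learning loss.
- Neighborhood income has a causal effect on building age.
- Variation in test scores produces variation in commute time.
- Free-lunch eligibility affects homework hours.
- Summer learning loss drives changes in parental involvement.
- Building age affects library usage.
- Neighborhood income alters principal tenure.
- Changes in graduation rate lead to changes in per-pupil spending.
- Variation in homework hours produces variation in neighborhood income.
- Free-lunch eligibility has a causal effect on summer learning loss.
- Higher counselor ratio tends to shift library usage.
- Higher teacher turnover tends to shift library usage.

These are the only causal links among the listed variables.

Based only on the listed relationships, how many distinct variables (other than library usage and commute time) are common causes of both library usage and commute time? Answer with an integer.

The common causes are: free-lunch eligibility (to library usage via free-lunch eligibility → homework hours → neighborhood income → building age → library usage; to commute time via free-lunch eligibility → summer learning loss → test scores → commute time).
Every other variable lacks a causal path to at least one of library usage and commute time.

1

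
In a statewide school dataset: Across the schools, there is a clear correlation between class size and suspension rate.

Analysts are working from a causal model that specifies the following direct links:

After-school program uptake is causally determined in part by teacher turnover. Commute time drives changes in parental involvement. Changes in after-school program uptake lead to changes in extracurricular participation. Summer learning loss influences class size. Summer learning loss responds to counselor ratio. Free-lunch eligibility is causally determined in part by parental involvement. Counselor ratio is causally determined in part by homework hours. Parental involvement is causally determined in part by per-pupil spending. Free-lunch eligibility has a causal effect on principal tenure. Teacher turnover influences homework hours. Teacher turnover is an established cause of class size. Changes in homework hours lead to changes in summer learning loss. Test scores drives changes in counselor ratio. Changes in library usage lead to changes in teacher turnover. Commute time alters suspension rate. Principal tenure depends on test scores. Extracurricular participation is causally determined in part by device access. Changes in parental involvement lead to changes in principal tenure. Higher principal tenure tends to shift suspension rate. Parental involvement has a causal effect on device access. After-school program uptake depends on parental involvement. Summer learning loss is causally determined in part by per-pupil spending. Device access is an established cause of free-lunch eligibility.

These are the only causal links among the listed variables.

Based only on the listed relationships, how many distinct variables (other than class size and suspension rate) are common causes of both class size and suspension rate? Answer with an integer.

The common causes are: per-pupil spending (to class size via per-pupil spending → summer learning loss → class size; to suspension rate via per-pupil spending → parental involvement → principal tenure → suspension rate); test scores (to class size via test scores → counselor ratio → summer learning loss → class size; to suspension rate via test scores → principal tenure → suspension rate).
Every other variable lacks a causal path to at least one of class size and suspension rate.

2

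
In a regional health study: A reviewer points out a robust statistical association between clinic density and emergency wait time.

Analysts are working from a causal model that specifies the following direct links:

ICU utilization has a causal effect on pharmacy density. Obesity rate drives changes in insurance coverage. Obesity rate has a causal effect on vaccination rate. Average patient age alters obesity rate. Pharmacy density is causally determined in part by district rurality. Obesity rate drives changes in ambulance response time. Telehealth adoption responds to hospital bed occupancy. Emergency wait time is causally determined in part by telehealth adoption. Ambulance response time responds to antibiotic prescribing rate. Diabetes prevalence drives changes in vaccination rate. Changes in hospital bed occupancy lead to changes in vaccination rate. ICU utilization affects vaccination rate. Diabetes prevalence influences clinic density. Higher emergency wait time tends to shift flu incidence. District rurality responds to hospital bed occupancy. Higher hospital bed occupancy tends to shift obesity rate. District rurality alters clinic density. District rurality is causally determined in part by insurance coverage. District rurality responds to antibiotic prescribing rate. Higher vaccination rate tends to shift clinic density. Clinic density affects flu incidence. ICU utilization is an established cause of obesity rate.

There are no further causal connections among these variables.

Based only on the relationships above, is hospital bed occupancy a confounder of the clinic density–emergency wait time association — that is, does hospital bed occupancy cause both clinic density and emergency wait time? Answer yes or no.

yes

Hospital bed occupancy has a causal path to clinic density (hospital bed occupancy → district rurality → clinic density) and to emergency wait time (hospital bed occupancy → telehealth adoption → emergency wait time), so it is a common cause of both — a confounder.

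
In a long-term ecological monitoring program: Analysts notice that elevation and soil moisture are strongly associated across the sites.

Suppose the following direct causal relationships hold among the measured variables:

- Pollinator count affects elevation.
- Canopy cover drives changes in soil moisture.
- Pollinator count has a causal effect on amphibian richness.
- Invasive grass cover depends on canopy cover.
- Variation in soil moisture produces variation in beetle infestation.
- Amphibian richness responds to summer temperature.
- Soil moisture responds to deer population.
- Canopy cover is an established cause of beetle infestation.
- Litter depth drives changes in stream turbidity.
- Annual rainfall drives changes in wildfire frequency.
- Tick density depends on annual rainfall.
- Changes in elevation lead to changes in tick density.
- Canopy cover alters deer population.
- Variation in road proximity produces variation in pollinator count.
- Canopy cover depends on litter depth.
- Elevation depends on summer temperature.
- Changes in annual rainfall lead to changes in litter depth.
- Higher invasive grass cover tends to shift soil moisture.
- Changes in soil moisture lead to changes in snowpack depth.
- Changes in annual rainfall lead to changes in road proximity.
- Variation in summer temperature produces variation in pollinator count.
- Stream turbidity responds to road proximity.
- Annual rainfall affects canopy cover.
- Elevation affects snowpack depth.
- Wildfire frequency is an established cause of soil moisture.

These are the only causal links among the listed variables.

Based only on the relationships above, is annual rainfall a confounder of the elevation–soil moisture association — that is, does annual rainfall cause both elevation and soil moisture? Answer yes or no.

yes

Annual rainfall has a causal path to elevation (annual rainfall → road proximity → pollinator count → elevation) and to soil moisture (annual rainfall → canopy cover → soil moisture), so it is a common cause of both — a confounder.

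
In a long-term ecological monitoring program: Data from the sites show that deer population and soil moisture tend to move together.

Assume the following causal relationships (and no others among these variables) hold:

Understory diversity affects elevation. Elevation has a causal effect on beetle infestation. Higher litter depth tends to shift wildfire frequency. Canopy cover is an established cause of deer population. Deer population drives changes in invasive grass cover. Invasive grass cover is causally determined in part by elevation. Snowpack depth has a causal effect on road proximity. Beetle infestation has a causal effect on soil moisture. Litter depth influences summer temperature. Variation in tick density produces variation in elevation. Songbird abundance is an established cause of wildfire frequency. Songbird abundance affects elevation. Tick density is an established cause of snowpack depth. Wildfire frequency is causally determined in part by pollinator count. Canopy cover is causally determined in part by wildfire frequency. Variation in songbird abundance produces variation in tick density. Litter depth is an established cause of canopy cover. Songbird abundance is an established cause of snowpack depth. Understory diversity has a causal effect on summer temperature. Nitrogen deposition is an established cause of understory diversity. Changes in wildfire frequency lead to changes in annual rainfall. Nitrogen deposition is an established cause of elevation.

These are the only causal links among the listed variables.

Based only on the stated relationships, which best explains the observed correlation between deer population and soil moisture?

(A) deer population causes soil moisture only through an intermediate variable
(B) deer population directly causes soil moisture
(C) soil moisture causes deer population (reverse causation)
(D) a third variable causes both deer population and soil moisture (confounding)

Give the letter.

D

Songbird abundance causes deer population (songbird abundance → wildfire frequency → canopy cover → deer population) and soil moisture (songbird abundance → elevation → beetle infestation → soil moisture) — a common cause creating the correlation.
There is no stated path from deer population to soil moisture or from soil moisture to deer population, so neither direct nor reverse causation applies.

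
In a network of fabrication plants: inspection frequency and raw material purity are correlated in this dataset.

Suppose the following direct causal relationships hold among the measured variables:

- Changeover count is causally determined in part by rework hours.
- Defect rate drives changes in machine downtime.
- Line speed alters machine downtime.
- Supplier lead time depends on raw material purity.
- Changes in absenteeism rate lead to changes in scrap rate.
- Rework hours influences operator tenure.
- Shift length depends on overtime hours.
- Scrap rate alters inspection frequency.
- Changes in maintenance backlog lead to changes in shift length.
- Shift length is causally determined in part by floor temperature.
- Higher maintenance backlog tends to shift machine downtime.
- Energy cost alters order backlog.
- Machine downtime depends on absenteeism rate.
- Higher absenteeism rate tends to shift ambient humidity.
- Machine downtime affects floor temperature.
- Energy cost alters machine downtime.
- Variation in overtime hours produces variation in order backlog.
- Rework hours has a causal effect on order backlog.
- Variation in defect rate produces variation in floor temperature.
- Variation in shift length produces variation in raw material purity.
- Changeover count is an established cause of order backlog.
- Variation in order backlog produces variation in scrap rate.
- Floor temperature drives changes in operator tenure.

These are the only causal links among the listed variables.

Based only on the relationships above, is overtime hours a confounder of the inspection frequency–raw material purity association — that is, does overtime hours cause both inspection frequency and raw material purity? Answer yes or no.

Overtime hours has a causal path to inspection frequency (overtime hours → order backlog → scrap rate → inspection frequency) and to raw material purity (overtime hours → shift length → raw material purity), so it is a common cause of both — a confounder.

yes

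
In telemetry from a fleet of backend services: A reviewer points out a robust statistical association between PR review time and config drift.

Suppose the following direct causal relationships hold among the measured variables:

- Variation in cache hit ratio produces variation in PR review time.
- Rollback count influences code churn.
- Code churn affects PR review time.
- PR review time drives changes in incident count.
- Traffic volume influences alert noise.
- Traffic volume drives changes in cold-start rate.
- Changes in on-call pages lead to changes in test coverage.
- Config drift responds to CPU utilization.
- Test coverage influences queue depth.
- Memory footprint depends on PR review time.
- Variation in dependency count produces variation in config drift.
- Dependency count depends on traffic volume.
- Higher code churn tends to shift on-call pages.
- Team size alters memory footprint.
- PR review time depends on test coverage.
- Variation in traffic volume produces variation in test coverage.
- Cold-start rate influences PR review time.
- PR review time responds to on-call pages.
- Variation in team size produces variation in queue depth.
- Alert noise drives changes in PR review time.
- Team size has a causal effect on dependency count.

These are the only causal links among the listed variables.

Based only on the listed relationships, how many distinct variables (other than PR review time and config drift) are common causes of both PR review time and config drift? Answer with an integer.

The common causes are: traffic volume (to PR review time via traffic volume → cold-start rate → PR review time; to config drift via traffic volume → dependency count → config drift).
Every other variable lacks a causal path to at least one of PR review time and config drift.

1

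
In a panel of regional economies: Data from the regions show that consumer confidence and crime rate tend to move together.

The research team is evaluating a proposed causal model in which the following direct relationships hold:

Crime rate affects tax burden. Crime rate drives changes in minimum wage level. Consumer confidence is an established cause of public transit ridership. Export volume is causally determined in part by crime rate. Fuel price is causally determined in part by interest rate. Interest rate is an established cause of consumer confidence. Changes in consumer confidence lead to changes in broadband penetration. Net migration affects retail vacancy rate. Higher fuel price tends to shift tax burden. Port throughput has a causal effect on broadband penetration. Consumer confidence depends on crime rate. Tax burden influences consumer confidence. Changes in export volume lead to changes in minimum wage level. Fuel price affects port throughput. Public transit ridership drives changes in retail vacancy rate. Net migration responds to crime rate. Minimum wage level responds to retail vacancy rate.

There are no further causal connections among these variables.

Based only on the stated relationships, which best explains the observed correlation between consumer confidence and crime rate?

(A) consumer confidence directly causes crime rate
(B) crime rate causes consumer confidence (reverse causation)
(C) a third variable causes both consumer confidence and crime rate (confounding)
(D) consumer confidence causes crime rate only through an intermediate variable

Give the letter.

B

The stated link runs crime rate → consumer confidence; consumer confidence has no causal path to crime rate. No variable causes both, so confounding is ruled out. The correlation reflects reverse causation.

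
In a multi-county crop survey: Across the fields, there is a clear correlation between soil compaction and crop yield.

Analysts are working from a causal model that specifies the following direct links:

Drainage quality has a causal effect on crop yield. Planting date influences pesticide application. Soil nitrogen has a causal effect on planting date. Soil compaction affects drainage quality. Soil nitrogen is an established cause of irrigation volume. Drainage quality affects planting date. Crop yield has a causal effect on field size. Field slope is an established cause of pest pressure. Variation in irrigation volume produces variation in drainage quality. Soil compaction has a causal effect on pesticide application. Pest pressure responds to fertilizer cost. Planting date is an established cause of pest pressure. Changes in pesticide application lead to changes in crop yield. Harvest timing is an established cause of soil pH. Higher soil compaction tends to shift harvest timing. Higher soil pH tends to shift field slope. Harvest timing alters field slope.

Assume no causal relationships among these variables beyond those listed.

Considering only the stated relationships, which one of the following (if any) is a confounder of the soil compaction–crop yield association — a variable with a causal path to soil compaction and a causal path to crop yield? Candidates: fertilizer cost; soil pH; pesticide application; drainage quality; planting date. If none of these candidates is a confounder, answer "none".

none

None of the listed candidates has causal paths to both soil compaction and crop yield in the stated relationships, so none is a common cause.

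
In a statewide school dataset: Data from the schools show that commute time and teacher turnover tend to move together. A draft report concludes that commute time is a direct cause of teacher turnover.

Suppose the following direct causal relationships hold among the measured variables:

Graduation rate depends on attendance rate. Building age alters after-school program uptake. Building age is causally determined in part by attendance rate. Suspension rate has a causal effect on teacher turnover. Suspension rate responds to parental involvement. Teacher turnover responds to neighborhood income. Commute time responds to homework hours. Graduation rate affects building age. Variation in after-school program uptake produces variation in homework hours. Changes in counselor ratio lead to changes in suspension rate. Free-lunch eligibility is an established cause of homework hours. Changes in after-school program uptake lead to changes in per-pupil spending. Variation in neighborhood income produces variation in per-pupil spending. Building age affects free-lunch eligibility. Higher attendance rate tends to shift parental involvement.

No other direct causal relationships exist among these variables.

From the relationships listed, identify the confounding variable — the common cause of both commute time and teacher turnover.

Attendance rate has a causal path to commute time (attendance rate → building age → after-school program uptake → homework hours → commute time) and a separate causal path to teacher turnover (attendance rate → parental involvement → suspension rate → teacher turnover), so it is a common cause of both.
No stated relationship gives commute time a causal route to teacher turnover, so the correlation is explained by the shared upstream cause rather than a direct effect.

attendance rate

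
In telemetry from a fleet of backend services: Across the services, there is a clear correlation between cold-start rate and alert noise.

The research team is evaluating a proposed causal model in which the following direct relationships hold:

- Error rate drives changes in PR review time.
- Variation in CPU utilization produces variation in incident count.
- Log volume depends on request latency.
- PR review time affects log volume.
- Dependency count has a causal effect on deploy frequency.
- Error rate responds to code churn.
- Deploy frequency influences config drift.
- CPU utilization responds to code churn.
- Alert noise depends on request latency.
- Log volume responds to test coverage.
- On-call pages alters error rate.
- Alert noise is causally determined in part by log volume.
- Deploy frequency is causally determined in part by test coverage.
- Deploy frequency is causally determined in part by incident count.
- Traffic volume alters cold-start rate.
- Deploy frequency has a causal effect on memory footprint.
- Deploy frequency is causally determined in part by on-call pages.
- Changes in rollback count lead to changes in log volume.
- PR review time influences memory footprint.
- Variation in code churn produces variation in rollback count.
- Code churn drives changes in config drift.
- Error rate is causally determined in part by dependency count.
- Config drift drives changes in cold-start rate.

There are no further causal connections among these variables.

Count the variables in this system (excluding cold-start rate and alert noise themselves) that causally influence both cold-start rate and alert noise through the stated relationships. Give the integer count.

4

The common causes are: code churn (to cold-start rate via code churn → config drift → cold-start rate; to alert noise via code churn → rollback count → log volume → alert noise); dependency count (to cold-start rate via dependency count → deploy frequency → config drift → cold-start rate; to alert noise via dependency count → error rate → PR review time → log volume → alert noise); on-call pages (to cold-start rate via on-call pages → deploy frequency → config drift → cold-start rate; to alert noise via on-call pages → error rate → PR review time → log volume → alert noise); test coverage (to cold-start rate via test coverage → deploy frequency → config drift → cold-start rate; to alert noise via test coverage → log volume → alert noise).
Every other variable lacks a causal path to at least one of cold-start rate and alert noise.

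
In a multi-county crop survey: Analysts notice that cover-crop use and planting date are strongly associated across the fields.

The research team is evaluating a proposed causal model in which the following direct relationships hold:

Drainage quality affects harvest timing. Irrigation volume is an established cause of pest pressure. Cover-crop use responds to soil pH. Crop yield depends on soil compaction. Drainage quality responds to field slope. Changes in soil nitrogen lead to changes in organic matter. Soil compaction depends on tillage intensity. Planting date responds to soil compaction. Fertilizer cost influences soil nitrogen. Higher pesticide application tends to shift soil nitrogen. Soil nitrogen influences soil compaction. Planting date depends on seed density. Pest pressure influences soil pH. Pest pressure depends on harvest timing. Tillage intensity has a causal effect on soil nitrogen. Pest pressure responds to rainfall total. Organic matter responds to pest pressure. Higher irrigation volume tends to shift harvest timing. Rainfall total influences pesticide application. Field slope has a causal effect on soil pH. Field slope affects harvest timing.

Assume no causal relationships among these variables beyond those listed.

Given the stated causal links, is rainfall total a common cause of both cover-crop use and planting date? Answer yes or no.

yes

Rainfall total has a causal path to cover-crop use (rainfall total → pest pressure → soil pH → cover-crop use) and to planting date (rainfall total → pesticide application → soil nitrogen → soil compaction → planting date), so it is a common cause of both — a confounder.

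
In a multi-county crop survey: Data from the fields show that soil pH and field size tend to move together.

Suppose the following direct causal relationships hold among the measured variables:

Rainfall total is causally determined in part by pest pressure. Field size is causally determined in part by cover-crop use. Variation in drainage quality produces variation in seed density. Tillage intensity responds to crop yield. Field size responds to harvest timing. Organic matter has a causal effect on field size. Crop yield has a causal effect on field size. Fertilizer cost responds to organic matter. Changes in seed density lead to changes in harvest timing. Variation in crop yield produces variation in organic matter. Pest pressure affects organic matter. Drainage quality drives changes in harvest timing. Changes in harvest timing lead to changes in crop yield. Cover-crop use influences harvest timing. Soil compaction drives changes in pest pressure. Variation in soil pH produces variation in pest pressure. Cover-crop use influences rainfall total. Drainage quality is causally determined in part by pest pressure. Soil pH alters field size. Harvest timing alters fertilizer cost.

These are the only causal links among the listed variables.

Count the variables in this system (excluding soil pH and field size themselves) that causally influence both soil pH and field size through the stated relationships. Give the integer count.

0

No listed variable has a causal path to both soil pH and field size, so there are no common causes.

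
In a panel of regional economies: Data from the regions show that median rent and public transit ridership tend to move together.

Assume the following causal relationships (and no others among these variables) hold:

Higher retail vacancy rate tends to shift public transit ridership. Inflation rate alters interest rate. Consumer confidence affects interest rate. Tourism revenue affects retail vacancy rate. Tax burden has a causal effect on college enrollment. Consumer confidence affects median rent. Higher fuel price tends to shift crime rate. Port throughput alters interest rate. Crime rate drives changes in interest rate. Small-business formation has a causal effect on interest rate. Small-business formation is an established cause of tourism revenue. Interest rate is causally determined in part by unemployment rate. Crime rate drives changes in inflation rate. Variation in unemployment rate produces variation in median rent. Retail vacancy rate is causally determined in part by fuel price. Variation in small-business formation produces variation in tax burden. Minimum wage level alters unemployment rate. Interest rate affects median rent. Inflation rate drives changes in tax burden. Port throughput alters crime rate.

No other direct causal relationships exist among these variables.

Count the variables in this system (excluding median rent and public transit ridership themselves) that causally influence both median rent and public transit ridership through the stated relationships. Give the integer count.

2

The common causes are: fuel price (to median rent via fuel price → crime rate → interest rate → median rent; to public transit ridership via fuel price → retail vacancy rate → public transit ridership); small-business formation (to median rent via small-business formation → interest rate → median rent; to public transit ridership via small-business formation → tourism revenue → retail vacancy rate → public transit ridership).
Every other variable lacks a causal path to at least one of median rent and public transit ridership.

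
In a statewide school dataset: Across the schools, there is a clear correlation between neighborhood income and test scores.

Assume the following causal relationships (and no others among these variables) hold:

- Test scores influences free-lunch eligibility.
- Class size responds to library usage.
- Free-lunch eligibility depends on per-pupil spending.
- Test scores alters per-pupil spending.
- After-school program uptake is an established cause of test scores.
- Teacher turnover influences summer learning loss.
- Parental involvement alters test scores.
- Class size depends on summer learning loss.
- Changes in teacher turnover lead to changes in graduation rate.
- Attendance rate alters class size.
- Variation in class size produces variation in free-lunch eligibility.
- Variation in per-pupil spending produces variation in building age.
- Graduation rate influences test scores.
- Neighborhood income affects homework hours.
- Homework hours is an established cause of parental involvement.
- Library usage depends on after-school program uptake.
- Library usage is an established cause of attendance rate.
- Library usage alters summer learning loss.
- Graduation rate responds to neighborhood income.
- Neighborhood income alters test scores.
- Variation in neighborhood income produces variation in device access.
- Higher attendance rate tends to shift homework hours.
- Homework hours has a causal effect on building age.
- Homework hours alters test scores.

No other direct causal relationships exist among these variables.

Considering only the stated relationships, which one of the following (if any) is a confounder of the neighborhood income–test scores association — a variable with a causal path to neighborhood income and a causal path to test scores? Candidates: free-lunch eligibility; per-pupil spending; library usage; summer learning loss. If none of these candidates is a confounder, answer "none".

None of the listed candidates has causal paths to both neighborhood income and test scores in the stated relationships, so none is a common cause.

none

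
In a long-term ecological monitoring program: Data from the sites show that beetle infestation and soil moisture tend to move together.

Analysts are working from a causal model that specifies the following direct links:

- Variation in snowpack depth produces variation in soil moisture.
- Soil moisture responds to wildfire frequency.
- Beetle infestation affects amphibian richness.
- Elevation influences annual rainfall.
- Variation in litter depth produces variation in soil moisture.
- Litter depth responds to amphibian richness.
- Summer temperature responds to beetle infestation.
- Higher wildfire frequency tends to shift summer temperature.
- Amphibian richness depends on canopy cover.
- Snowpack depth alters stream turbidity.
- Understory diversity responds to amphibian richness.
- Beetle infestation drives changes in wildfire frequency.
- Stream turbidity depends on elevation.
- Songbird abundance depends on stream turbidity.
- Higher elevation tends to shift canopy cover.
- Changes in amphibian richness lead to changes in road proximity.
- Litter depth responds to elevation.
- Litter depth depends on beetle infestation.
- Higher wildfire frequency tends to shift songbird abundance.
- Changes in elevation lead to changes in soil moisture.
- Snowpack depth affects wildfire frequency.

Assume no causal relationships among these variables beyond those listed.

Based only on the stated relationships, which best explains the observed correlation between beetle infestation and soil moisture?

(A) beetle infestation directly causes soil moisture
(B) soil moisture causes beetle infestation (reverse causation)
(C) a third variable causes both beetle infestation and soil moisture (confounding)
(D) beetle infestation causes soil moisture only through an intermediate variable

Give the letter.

Beetle infestation reaches soil moisture through beetle infestation → wildfire frequency → soil moisture — an indirect causal chain with no direct beetle infestation → soil moisture link. No variable causes both beetle infestation and soil moisture, so confounding is ruled out; the effect is mediated.

D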